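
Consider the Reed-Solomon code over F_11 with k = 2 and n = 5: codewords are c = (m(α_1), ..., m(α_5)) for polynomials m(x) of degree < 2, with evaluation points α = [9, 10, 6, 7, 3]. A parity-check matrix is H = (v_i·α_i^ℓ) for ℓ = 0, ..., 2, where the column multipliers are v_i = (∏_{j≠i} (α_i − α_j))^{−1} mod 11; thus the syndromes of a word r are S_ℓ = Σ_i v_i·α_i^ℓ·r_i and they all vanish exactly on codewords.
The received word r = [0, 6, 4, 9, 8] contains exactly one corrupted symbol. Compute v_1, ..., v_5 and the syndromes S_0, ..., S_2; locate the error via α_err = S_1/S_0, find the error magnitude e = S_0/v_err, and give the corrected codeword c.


S = (5, 2, 3), error at position 4, error magnitude e = 10, c = [0, 6, 4, 10, 8].

Step 1: column multipliers v_i = (∏_{j≠i}(α_i − α_j))^{−1} mod 11.
  i = 1 (α = 9): (9−10)(9−6)(9−7)(9−3) = (−1)·3·2·6 = −36 ≡ 8, so v_1 = 8^{−1} = 7 (mod 11).
  i = 2 (α = 10): (10−9)(10−6)(10−7)(10−3) = 1·4·3·7 = 84 ≡ 7, so v_2 = 7^{−1} = 8 (mod 11).
  i = 3 (α = 6): (6−9)(6−10)(6−7)(6−3) = (−3)·(−4)·(−1)·3 = −36 ≡ 8, so v_3 = 8^{−1} = 7 (mod 11).
  i = 4 (α = 7): (7−9)(7−10)(7−6)(7−3) = (−2)·(−3)·1·4 = 24 ≡ 2, so v_4 = 2^{−1} = 6 (mod 11).
  i = 5 (α = 3): (3−9)(3−10)(3−6)(3−7) = (−6)·(−7)·(−3)·(−4) = 504 ≡ 9, so v_5 = 9^{−1} = 5 (mod 11).
  v = [7, 8, 7, 6, 5].
Step 2: syndromes of r = [0, 6, 4, 9, 8] (all sums mod 11).
  S_0 = Σ v_i r_i = 7·0 + 8·6 + 7·4 + 6·9 + 5·8 = 170 ≡ 5.
  S_1 = Σ v_i α_i r_i = 7·9·0 + 8·10·6 + 7·6·4 + 6·7·9 + 5·3·8 = 1146 ≡ 2.
  α_i^2 mod 11 = [4, 1, 3, 5, 9].
  S_2 = Σ v_i α_i^2 r_i = 7·4·0 + 8·1·6 + 7·3·4 + 6·5·9 + 5·9·8 = 762 ≡ 3.
  S = (5, 2, 3) ≠ 0, so r is not a codeword (an error is present).
Step 3: locate the error. For a single error e at position i, S_ℓ = v_i·e·α_i^ℓ, so α_err = S_1/S_0.
  S_0^{−1} = 5^{−1} = 9 (mod 11), so α_err = 2·9 = 18 ≡ 7 = α_4. Error position i = 4.
  Consistency check: S_2/S_1 = 3·6 = 18 ≡ 7 = α_err ✓ (single-error assumption holds).
Step 4: error magnitude e = S_0/v_4 = S_0·∏_{j≠4}(α_4 − α_j) = 5·2 = 10 ≡ 10 (mod 11).
Step 5: correct position 4: c_4 = r_4 − e = 9 − 10 ≡ 10 (mod 11). Hence c = [0, 6, 4, 10, 8].
  Check: interpolating c through the α_i gives m(x) = 1 + 6·x (degree < 2) with m(α_i) = c_i for every i, so c is indeed a codeword.


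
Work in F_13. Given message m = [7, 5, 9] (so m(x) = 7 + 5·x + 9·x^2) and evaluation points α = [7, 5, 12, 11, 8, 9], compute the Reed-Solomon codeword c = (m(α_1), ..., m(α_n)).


c = [2, 10, 11, 7, 12, 1]

Message polynomial: m(x) = 7 + 5·x + 9·x^2 (mod 13).
For each evaluation point α_i, compute m(α_i) mod 13:
  α_1 = 7: Horner steps 9 → 3 → 2, so m(7) = 2.
  α_2 = 5: Horner steps 9 → 11 → 10, so m(5) = 10.
  α_3 = 12: Horner steps 9 → 9 → 11, so m(12) = 11.
  α_4 = 11: Horner steps 9 → 0 → 7, so m(11) = 7.
  α_5 = 8: Horner steps 9 → 12 → 12, so m(8) = 12.
  α_6 = 9: Horner steps 9 → 8 → 1, so m(9) = 1.
Codeword c = [2, 10, 11, 7, 12, 1] ∈ F_13^6.


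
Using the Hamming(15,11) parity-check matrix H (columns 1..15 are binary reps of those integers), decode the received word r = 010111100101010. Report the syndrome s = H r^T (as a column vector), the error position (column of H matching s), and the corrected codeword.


s = (1, 0, 1, 0)^T, error position = 10, corrected codeword c = 010111100001010

Compute s = H r^T mod 2 one row at a time:
  s_1 = 0 + 0 + 1 + 0 + 1 + 0 + 1 + 0 = 3 ≡ 1 (mod 2).
  s_2 = 1 + 1 + 1 + 1 + 1 + 0 + 1 + 0 = 6 ≡ 0 (mod 2).
  s_3 = 1 + 0 + 1 + 1 + 1 + 0 + 1 + 0 = 5 ≡ 1 (mod 2).
  s_4 = 0 + 0 + 1 + 1 + 0 + 0 + 0 + 0 = 2 ≡ 0 (mod 2).
s = (1, 0, 1, 0)^T — this equals column 10 of H (binary 1010), so error is at position 10.
Correct: flip bit 10 of r = 010111100101010 to get c = 010111100001010.


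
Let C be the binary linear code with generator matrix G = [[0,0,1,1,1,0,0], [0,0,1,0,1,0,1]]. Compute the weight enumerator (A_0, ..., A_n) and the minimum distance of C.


Weight distribution: A_0 = 1, A_2 = 1, A_3 = 2. Minimum distance d = 2.

Enumerate all 2^2 = 4 messages m ∈ F_2^2.
For each, compute codeword c = mG in F_2^7, then tally its weight.
  m = 00 → c = 0000000, weight = 0.
  m = 10 → c = 0011100, weight = 3.
  m = 01 → c = 0010101, weight = 3.
  m = 11 → c = 0001001, weight = 2.
Tally weights:
  weight 0: 1 codewords.
  weight 2: 1 codewords.
  weight 3: 2 codewords.
Minimum distance d = smallest w > 0 with A_w > 0 = 2.
Sanity: Σ A_w = 4 = 2^2 = 4 ✓.


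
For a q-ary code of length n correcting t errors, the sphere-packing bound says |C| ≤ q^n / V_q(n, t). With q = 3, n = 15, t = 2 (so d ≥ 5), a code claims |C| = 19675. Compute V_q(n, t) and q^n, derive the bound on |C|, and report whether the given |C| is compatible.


V_q(n, t) = 451, q^n = 14348907, Hamming bound = 31815, |C| = 19675 ≤ bound (satisfied).

Step 1: Compute V_q(n, t) = Σ_{j=0}^2 C(n, j) (q−1)^j.
  j = 0: C(15,0)·(2)^0 = 1·1 = 1.
  j = 1: C(15,1)·(2)^1 = 15·2 = 30.
  j = 2: C(15,2)·(2)^2 = 105·4 = 420.
  V_q(n, t) = 1 + 30 + 420 = 451.
Step 2: q^n = 3^15 = 14348907.
Step 3: Hamming bound ⌊q^n / V_q(n,t)⌋ = ⌊14348907/451⌋ = 31815.
Step 4: Compare |C| = 19675 to 31815: satisfied.
The claimed |C| lies below the Hamming bound.


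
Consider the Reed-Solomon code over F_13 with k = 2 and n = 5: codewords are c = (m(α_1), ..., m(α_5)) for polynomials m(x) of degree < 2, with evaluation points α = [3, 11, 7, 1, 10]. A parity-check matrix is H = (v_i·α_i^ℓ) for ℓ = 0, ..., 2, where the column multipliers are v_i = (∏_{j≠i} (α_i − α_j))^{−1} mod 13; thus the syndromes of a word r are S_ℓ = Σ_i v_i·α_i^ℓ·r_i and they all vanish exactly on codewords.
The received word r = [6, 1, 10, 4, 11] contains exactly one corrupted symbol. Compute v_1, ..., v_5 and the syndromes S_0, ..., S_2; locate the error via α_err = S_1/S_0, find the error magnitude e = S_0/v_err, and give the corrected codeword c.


S = (4, 1, 10), error at position 5, error magnitude e = 11, c = [6, 1, 10, 4, 0].

Step 1: column multipliers v_i = (∏_{j≠i}(α_i − α_j))^{−1} mod 13.
  i = 1 (α = 3): (3−11)(3−7)(3−1)(3−10) = (−8)·(−4)·2·(−7) = −448 ≡ 7, so v_1 = 7^{−1} = 2 (mod 13).
  i = 2 (α = 11): (11−3)(11−7)(11−1)(11−10) = 8·4·10·1 = 320 ≡ 8, so v_2 = 8^{−1} = 5 (mod 13).
  i = 3 (α = 7): (7−3)(7−11)(7−1)(7−10) = 4·(−4)·6·(−3) = 288 ≡ 2, so v_3 = 2^{−1} = 7 (mod 13).
  i = 4 (α = 1): (1−3)(1−11)(1−7)(1−10) = (−2)·(−10)·(−6)·(−9) = 1080 ≡ 1, so v_4 = 1^{−1} = 1 (mod 13).
  i = 5 (α = 10): (10−3)(10−11)(10−7)(10−1) = 7·(−1)·3·9 = −189 ≡ 6, so v_5 = 6^{−1} = 11 (mod 13).
  v = [2, 5, 7, 1, 11].
Step 2: syndromes of r = [6, 1, 10, 4, 11] (all sums mod 13).
  S_0 = Σ v_i r_i = 2·6 + 5·1 + 7·10 + 1·4 + 11·11 = 212 ≡ 4.
  S_1 = Σ v_i α_i r_i = 2·3·6 + 5·11·1 + 7·7·10 + 1·1·4 + 11·10·11 = 1795 ≡ 1.
  α_i^2 mod 13 = [9, 4, 10, 1, 9].
  S_2 = Σ v_i α_i^2 r_i = 2·9·6 + 5·4·1 + 7·10·10 + 1·1·4 + 11·9·11 = 1921 ≡ 10.
  S = (4, 1, 10) ≠ 0, so r is not a codeword (an error is present).
Step 3: locate the error. For a single error e at position i, S_ℓ = v_i·e·α_i^ℓ, so α_err = S_1/S_0.
  S_0^{−1} = 4^{−1} = 10 (mod 13), so α_err = 1·10 = 10 ≡ 10 = α_5. Error position i = 5.
  Consistency check: S_2/S_1 = 10·1 = 10 ≡ 10 = α_err ✓ (single-error assumption holds).
Step 4: error magnitude e = S_0/v_5 = S_0·∏_{j≠5}(α_5 − α_j) = 4·6 = 24 ≡ 11 (mod 13).
Step 5: correct position 5: c_5 = r_5 − e = 11 − 11 ≡ 0 (mod 13). Hence c = [6, 1, 10, 4, 0].
  Check: interpolating c through the α_i gives m(x) = 3 + 1·x (degree < 2) with m(α_i) = c_i for every i, so c is indeed a codeword.


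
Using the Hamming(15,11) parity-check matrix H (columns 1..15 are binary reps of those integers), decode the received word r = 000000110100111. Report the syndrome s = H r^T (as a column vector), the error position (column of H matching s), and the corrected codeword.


s = (1, 0, 0, 1)^T, error position = 9, corrected codeword c = 000000111100111

Compute s = H r^T mod 2 one row at a time:
  s_1 = 1 + 0 + 1 + 0 + 0 + 1 + 1 + 1 = 5 ≡ 1 (mod 2).
  s_2 = 0 + 0 + 0 + 1 + 0 + 1 + 1 + 1 = 4 ≡ 0 (mod 2).
  s_3 = 0 + 0 + 0 + 1 + 1 + 0 + 1 + 1 = 4 ≡ 0 (mod 2).
  s_4 = 0 + 0 + 0 + 1 + 0 + 0 + 1 + 1 = 3 ≡ 1 (mod 2).
s = (1, 0, 0, 1)^T — this equals column 9 of H (binary 1001), so error is at position 9.
Correct: flip bit 9 of r = 000000110100111 to get c = 000000111100111.


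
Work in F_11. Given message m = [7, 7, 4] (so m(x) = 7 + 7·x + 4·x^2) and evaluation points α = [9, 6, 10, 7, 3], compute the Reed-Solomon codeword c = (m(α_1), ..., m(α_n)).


c = [9, 6, 4, 10, 9]

Message polynomial: m(x) = 7 + 7·x + 4·x^2 (mod 11).
For each evaluation point α_i, compute m(α_i) mod 11:
  α_1 = 9: Horner steps 4 → 10 → 9, so m(9) = 9.
  α_2 = 6: Horner steps 4 → 9 → 6, so m(6) = 6.
  α_3 = 10: Horner steps 4 → 3 → 4, so m(10) = 4.
  α_4 = 7: Horner steps 4 → 2 → 10, so m(7) = 10.
  α_5 = 3: Horner steps 4 → 8 → 9, so m(3) = 9.
Codeword c = [9, 6, 4, 10, 9] ∈ F_11^5.


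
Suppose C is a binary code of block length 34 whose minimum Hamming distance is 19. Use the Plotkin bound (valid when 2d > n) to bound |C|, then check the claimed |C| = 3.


Plotkin bound M ≤ 8; given |C| = 3 ≤ bound (satisfied).

Check applicability: 2d = 38, n = 34.
2d − n = 4 > 0, so Plotkin applies.
Compute d/(2d−n) = 19/4 ≈ 4.7500.
⌊d/(2d−n)⌋ = 4.
Plotkin bound: M ≤ 2·4 = 8.
Given |C| = 3, check: satisfied.
This |C| is below the Plotkin bound.


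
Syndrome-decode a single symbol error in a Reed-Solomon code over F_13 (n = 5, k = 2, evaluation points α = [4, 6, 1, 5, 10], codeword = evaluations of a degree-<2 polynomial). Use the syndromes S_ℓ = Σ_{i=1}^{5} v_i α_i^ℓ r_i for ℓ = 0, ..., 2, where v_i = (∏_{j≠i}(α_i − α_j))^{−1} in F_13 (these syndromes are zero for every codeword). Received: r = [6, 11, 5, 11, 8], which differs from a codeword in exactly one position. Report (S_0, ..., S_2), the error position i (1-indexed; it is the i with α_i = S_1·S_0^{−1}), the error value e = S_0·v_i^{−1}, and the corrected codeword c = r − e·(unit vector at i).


S = (5, 12, 8), error at position 4, error magnitude e = 9, c = [6, 11, 5, 2, 8].

Step 1: column multipliers v_i = (∏_{j≠i}(α_i − α_j))^{−1} mod 13.
  i = 1 (α = 4): (4−6)(4−1)(4−5)(4−10) = (−2)·3·(−1)·(−6) = −36 ≡ 3, so v_1 = 3^{−1} = 9 (mod 13).
  i = 2 (α = 6): (6−4)(6−1)(6−5)(6−10) = 2·5·1·(−4) = −40 ≡ 12, so v_2 = 12^{−1} = 12 (mod 13).
  i = 3 (α = 1): (1−4)(1−6)(1−5)(1−10) = (−3)·(−5)·(−4)·(−9) = 540 ≡ 7, so v_3 = 7^{−1} = 2 (mod 13).
  i = 4 (α = 5): (5−4)(5−6)(5−1)(5−10) = 1·(−1)·4·(−5) = 20 ≡ 7, so v_4 = 7^{−1} = 2 (mod 13).
  i = 5 (α = 10): (10−4)(10−6)(10−1)(10−5) = 6·4·9·5 = 1080 ≡ 1, so v_5 = 1^{−1} = 1 (mod 13).
  v = [9, 12, 2, 2, 1].
Step 2: syndromes of r = [6, 11, 5, 11, 8] (all sums mod 13).
  S_0 = Σ v_i r_i = 9·6 + 12·11 + 2·5 + 2·11 + 1·8 = 226 ≡ 5.
  S_1 = Σ v_i α_i r_i = 9·4·6 + 12·6·11 + 2·1·5 + 2·5·11 + 1·10·8 = 1208 ≡ 12.
  α_i^2 mod 13 = [3, 10, 1, 12, 9].
  S_2 = Σ v_i α_i^2 r_i = 9·3·6 + 12·10·11 + 2·1·5 + 2·12·11 + 1·9·8 = 1828 ≡ 8.
  S = (5, 12, 8) ≠ 0, so r is not a codeword (an error is present).
Step 3: locate the error. For a single error e at position i, S_ℓ = v_i·e·α_i^ℓ, so α_err = S_1/S_0.
  S_0^{−1} = 5^{−1} = 8 (mod 13), so α_err = 12·8 = 96 ≡ 5 = α_4. Error position i = 4.
  Consistency check: S_2/S_1 = 8·12 = 96 ≡ 5 = α_err ✓ (single-error assumption holds).
Step 4: error magnitude e = S_0/v_4 = S_0·∏_{j≠4}(α_4 − α_j) = 5·7 = 35 ≡ 9 (mod 13).
Step 5: correct position 4: c_4 = r_4 − e = 11 − 9 ≡ 2 (mod 13). Hence c = [6, 11, 5, 2, 8].
  Check: interpolating c through the α_i gives m(x) = 9 + 9·x (degree < 2) with m(α_i) = c_i for every i, so c is indeed a codeword.


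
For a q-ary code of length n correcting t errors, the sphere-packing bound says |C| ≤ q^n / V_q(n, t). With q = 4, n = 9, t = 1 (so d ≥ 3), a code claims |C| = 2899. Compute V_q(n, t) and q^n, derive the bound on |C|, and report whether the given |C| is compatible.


V_q(n, t) = 28, q^n = 262144, Hamming bound = 9362, |C| = 2899 ≤ bound (satisfied).

Step 1: Compute V_q(n, t) = Σ_{j=0}^1 C(n, j) (q−1)^j.
  j = 0: C(9,0)·(3)^0 = 1·1 = 1.
  j = 1: C(9,1)·(3)^1 = 9·3 = 27.
  V_q(n, t) = 1 + 27 = 28.
Step 2: q^n = 4^9 = 262144.
Step 3: Hamming bound ⌊q^n / V_q(n,t)⌋ = ⌊262144/28⌋ = 9362.
Step 4: Compare |C| = 2899 to 9362: satisfied.
The claimed |C| lies below the Hamming bound.


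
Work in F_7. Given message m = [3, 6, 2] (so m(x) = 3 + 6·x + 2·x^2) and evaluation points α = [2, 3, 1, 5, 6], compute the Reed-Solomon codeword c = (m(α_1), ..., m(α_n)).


c = [2, 4, 4, 6, 6]

Message polynomial: m(x) = 3 + 6·x + 2·x^2 (mod 7).
For each evaluation point α_i, compute m(α_i) mod 7:
  α_1 = 2: Horner steps 2 → 3 → 2, so m(2) = 2.
  α_2 = 3: Horner steps 2 → 5 → 4, so m(3) = 4.
  α_3 = 1: Horner steps 2 → 1 → 4, so m(1) = 4.
  α_4 = 5: Horner steps 2 → 2 → 6, so m(5) = 6.
  α_5 = 6: Horner steps 2 → 4 → 6, so m(6) = 6.
Codeword c = [2, 4, 4, 6, 6] ∈ F_7^5.


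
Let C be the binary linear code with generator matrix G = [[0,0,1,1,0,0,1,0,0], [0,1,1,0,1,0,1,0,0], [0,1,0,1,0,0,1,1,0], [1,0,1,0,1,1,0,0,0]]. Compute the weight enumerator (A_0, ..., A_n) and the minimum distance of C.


Weight distribution: A_0 = 1, A_3 = 4, A_4 = 6, A_5 = 4, A_8 = 1. Minimum distance d = 3.

Enumerate all 2^4 = 16 messages m ∈ F_2^4.
For each, compute codeword c = mG in F_2^9, then tally its weight.
  m = 0000 → c = 000000000, weight = 0.
  m = 1000 → c = 001100100, weight = 3.
  m = 0100 → c = 011010100, weight = 4.
  m = 1100 → c = 010110000, weight = 3.
  m = 0010 → c = 010100110, weight = 4.
  m = 1010 → c = 011000010, weight = 3.
  m = 0110 → c = 001110010, weight = 4.
  m = 1110 → c = 000010110, weight = 3.
  m = 0001 → c = 101011000, weight = 4.
  m = 1001 → c = 100111100, weight = 5.
  m = 0101 → c = 110001100, weight = 4.
  m = 1101 → c = 111101000, weight = 5.
  m = 0011 → c = 111111110, weight = 8.
  m = 1011 → c = 110011010, weight = 5.
  m = 0111 → c = 100101010, weight = 4.
  m = 1111 → c = 101001110, weight = 5.
Tally weights:
  weight 0: 1 codewords.
  weight 3: 4 codewords.
  weight 4: 6 codewords.
  weight 5: 4 codewords.
  weight 8: 1 codewords.
Minimum distance d = smallest w > 0 with A_w > 0 = 3.
Sanity: Σ A_w = 16 = 2^4 = 16 ✓.


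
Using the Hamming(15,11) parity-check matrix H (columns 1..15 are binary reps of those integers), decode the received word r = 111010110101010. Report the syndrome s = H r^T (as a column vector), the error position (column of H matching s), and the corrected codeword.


s = (0, 0, 1, 0)^T, error position = 2, corrected codeword c = 101010110101010

Compute s = H r^T mod 2 one row at a time:
  s_1 = 1 + 0 + 1 + 0 + 1 + 0 + 1 + 0 = 4 ≡ 0 (mod 2).
  s_2 = 0 + 1 + 0 + 1 + 1 + 0 + 1 + 0 = 4 ≡ 0 (mod 2).
  s_3 = 1 + 1 + 0 + 1 + 1 + 0 + 1 + 0 = 5 ≡ 1 (mod 2).
  s_4 = 1 + 1 + 1 + 1 + 0 + 0 + 0 + 0 = 4 ≡ 0 (mod 2).
s = (0, 0, 1, 0)^T — this equals column 2 of H (binary 0010), so error is at position 2.
Correct: flip bit 2 of r = 111010110101010 to get c = 101010110101010.


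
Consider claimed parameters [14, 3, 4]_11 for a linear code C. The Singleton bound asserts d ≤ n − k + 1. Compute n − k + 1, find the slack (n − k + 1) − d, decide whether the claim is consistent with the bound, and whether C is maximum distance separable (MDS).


Singleton RHS = n − k + 1 = 12, slack = 8, bound satisfied, not MDS.

Singleton bound: d ≤ n − k + 1.
Here n = 14, k = 3, so n − k + 1 = 12.
Given d = 4, check d ≤ 12: YES.
Slack = (n − k + 1) − d = 8.
The code is NOT MDS (slack = 8 > 0).
Description: the claimed parameters are [14, 3, 4]_11; such a code would be non-MDS.


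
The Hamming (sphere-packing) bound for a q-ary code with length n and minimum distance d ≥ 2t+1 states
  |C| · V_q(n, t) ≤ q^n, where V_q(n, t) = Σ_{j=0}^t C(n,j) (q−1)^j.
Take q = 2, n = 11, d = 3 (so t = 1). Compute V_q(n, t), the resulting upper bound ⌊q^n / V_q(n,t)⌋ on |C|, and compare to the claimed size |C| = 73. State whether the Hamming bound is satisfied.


V_q(n, t) = 12, q^n = 2048, Hamming bound = 170, |C| = 73 ≤ bound (satisfied).

Step 1: Compute V_q(n, t) = Σ_{j=0}^1 C(n, j) (q−1)^j.
  j = 0: C(11,0)·(1)^0 = 1·1 = 1.
  j = 1: C(11,1)·(1)^1 = 11·1 = 11.
  V_q(n, t) = 1 + 11 = 12.
Step 2: q^n = 2^11 = 2048.
Step 3: Hamming bound ⌊q^n / V_q(n,t)⌋ = ⌊2048/12⌋ = 170.
Step 4: Compare |C| = 73 to 170: satisfied.
The claimed |C| lies below the Hamming bound.


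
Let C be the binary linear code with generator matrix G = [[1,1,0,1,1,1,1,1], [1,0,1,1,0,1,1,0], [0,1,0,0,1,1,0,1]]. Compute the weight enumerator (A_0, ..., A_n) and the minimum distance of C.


Weight distribution: A_0 = 1, A_2 = 1, A_3 = 1, A_4 = 2, A_5 = 1, A_7 = 2. Minimum distance d = 2.

Enumerate all 2^3 = 8 messages m ∈ F_2^3.
For each, compute codeword c = mG in F_2^8, then tally its weight.
  m = 000 → c = 00000000, weight = 0.
  m = 100 → c = 11011111, weight = 7.
  m = 010 → c = 10110110, weight = 5.
  m = 110 → c = 01101001, weight = 4.
  m = 001 → c = 01001101, weight = 4.
  m = 101 → c = 10010010, weight = 3.
  m = 011 → c = 11111011, weight = 7.
  m = 111 → c = 00100100, weight = 2.
Tally weights:
  weight 0: 1 codewords.
  weight 2: 1 codewords.
  weight 3: 1 codewords.
  weight 4: 2 codewords.
  weight 5: 1 codewords.
  weight 7: 2 codewords.
Minimum distance d = smallest w > 0 with A_w > 0 = 2.
Sanity: Σ A_w = 8 = 2^3 = 8 ✓.


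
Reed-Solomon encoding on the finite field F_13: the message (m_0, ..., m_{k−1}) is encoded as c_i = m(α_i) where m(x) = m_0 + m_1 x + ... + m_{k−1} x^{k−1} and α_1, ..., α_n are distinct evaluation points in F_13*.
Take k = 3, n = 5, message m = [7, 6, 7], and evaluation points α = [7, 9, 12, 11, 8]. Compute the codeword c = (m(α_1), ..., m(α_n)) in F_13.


c = [2, 4, 8, 10, 9]

Message polynomial: m(x) = 7 + 6·x + 7·x^2 (mod 13).
For each evaluation point α_i, compute m(α_i) mod 13:
  α_1 = 7: Horner steps 7 → 3 → 2, so m(7) = 2.
  α_2 = 9: Horner steps 7 → 4 → 4, so m(9) = 4.
  α_3 = 12: Horner steps 7 → 12 → 8, so m(12) = 8.
  α_4 = 11: Horner steps 7 → 5 → 10, so m(11) = 10.
  α_5 = 8: Horner steps 7 → 10 → 9, so m(8) = 9.
Codeword c = [2, 4, 8, 10, 9] ∈ F_13^5.


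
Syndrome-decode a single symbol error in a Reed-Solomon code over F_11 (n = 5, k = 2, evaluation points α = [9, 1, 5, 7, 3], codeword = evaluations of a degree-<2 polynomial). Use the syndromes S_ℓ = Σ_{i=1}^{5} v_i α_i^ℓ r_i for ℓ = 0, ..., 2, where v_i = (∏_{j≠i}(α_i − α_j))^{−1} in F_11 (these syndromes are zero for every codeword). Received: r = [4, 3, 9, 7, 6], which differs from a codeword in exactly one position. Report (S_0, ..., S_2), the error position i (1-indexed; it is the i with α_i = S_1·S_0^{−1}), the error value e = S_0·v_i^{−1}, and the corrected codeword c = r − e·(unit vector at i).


S = (2, 3, 10), error at position 4, error magnitude e = 6, c = [4, 3, 9, 1, 6].

Step 1: column multipliers v_i = (∏_{j≠i}(α_i − α_j))^{−1} mod 11.
  i = 1 (α = 9): (9−1)(9−5)(9−7)(9−3) = 8·4·2·6 = 384 ≡ 10, so v_1 = 10^{−1} = 10 (mod 11).
  i = 2 (α = 1): (1−9)(1−5)(1−7)(1−3) = (−8)·(−4)·(−6)·(−2) = 384 ≡ 10, so v_2 = 10^{−1} = 10 (mod 11).
  i = 3 (α = 5): (5−9)(5−1)(5−7)(5−3) = (−4)·4·(−2)·2 = 64 ≡ 9, so v_3 = 9^{−1} = 5 (mod 11).
  i = 4 (α = 7): (7−9)(7−1)(7−5)(7−3) = (−2)·6·2·4 = −96 ≡ 3, so v_4 = 3^{−1} = 4 (mod 11).
  i = 5 (α = 3): (3−9)(3−1)(3−5)(3−7) = (−6)·2·(−2)·(−4) = −96 ≡ 3, so v_5 = 3^{−1} = 4 (mod 11).
  v = [10, 10, 5, 4, 4].
Step 2: syndromes of r = [4, 3, 9, 7, 6] (all sums mod 11).
  S_0 = Σ v_i r_i = 10·4 + 10·3 + 5·9 + 4·7 + 4·6 = 167 ≡ 2.
  S_1 = Σ v_i α_i r_i = 10·9·4 + 10·1·3 + 5·5·9 + 4·7·7 + 4·3·6 = 883 ≡ 3.
  α_i^2 mod 11 = [4, 1, 3, 5, 9].
  S_2 = Σ v_i α_i^2 r_i = 10·4·4 + 10·1·3 + 5·3·9 + 4·5·7 + 4·9·6 = 681 ≡ 10.
  S = (2, 3, 10) ≠ 0, so r is not a codeword (an error is present).
Step 3: locate the error. For a single error e at position i, S_ℓ = v_i·e·α_i^ℓ, so α_err = S_1/S_0.
  S_0^{−1} = 2^{−1} = 6 (mod 11), so α_err = 3·6 = 18 ≡ 7 = α_4. Error position i = 4.
  Consistency check: S_2/S_1 = 10·4 = 40 ≡ 7 = α_err ✓ (single-error assumption holds).
Step 4: error magnitude e = S_0/v_4 = S_0·∏_{j≠4}(α_4 − α_j) = 2·3 = 6 ≡ 6 (mod 11).
Step 5: correct position 4: c_4 = r_4 − e = 7 − 6 ≡ 1 (mod 11). Hence c = [4, 3, 9, 1, 6].
  Check: interpolating c through the α_i gives m(x) = 7 + 7·x (degree < 2) with m(α_i) = c_i for every i, so c is indeed a codeword.


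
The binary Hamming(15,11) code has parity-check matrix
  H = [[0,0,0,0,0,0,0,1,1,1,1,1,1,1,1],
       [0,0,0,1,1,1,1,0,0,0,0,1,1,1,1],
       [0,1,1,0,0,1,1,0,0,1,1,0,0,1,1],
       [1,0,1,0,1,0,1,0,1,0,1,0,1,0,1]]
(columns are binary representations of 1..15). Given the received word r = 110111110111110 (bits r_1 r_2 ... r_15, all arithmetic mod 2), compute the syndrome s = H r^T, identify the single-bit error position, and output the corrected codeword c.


s = (0, 1, 0, 1)^T, error position = 5, corrected codeword c = 110101110111110

Compute s = H r^T mod 2 one row at a time:
  s_1 = 1 + 0 + 1 + 1 + 1 + 1 + 1 + 0 = 6 ≡ 0 (mod 2).
  s_2 = 1 + 1 + 1 + 1 + 1 + 1 + 1 + 0 = 7 ≡ 1 (mod 2).
  s_3 = 1 + 0 + 1 + 1 + 1 + 1 + 1 + 0 = 6 ≡ 0 (mod 2).
  s_4 = 1 + 0 + 1 + 1 + 0 + 1 + 1 + 0 = 5 ≡ 1 (mod 2).
s = (0, 1, 0, 1)^T — this equals column 5 of H (binary 0101), so error is at position 5.
Correct: flip bit 5 of r = 110111110111110 to get c = 110101110111110.


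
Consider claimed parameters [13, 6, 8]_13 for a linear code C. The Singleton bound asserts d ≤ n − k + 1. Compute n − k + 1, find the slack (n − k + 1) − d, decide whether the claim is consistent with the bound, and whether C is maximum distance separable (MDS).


Singleton RHS = n − k + 1 = 8, slack = 0, bound satisfied, MDS.

Singleton bound: d ≤ n − k + 1.
Here n = 13, k = 6, so n − k + 1 = 8.
Given d = 8, check d ≤ 8: YES.
Slack = (n − k + 1) − d = 0.
The code is MDS (slack = 0).
Description: the claimed parameters are [13, 6, 8]_13; such a code would be MDS (meets Singleton bound).


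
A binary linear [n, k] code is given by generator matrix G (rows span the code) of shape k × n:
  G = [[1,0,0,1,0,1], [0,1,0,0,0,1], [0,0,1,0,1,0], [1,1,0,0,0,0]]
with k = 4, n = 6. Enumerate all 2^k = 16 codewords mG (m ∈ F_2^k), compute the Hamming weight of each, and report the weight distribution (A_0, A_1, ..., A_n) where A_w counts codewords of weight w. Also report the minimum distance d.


Weight distribution: A_0 = 1, A_1 = 1, A_2 = 4, A_3 = 4, A_4 = 3, A_5 = 3. Minimum distance d = 1.

Enumerate all 2^4 = 16 messages m ∈ F_2^4.
For each, compute codeword c = mG in F_2^6, then tally its weight.
  m = 0000 → c = 000000, weight = 0.
  m = 1000 → c = 100101, weight = 3.
  m = 0100 → c = 010001, weight = 2.
  m = 1100 → c = 110100, weight = 3.
  m = 0010 → c = 001010, weight = 2.
  m = 1010 → c = 101111, weight = 5.
  m = 0110 → c = 011011, weight = 4.
  m = 1110 → c = 111110, weight = 5.
  m = 0001 → c = 110000, weight = 2.
  m = 1001 → c = 010101, weight = 3.
  m = 0101 → c = 100001, weight = 2.
  m = 1101 → c = 000100, weight = 1.
  m = 0011 → c = 111010, weight = 4.
  m = 1011 → c = 011111, weight = 5.
  m = 0111 → c = 101011, weight = 4.
  m = 1111 → c = 001110, weight = 3.
Tally weights:
  weight 0: 1 codewords.
  weight 1: 1 codewords.
  weight 2: 4 codewords.
  weight 3: 4 codewords.
  weight 4: 3 codewords.
  weight 5: 3 codewords.
Minimum distance d = smallest w > 0 with A_w > 0 = 1.
Sanity: Σ A_w = 16 = 2^4 = 16 ✓.


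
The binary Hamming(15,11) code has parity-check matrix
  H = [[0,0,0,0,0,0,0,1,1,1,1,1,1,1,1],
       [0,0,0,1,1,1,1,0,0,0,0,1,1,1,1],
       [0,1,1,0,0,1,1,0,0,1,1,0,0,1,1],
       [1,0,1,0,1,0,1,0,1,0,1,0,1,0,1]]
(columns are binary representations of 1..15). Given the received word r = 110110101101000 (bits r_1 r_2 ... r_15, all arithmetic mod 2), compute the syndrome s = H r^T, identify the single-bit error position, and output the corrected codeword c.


s = (1, 0, 1, 0)^T, error position = 10, corrected codeword c = 110110101001000

Compute s = H r^T mod 2 one row at a time:
  s_1 = 0 + 1 + 1 + 0 + 1 + 0 + 0 + 0 = 3 ≡ 1 (mod 2).
  s_2 = 1 + 1 + 0 + 1 + 1 + 0 + 0 + 0 = 4 ≡ 0 (mod 2).
  s_3 = 1 + 0 + 0 + 1 + 1 + 0 + 0 + 0 = 3 ≡ 1 (mod 2).
  s_4 = 1 + 0 + 1 + 1 + 1 + 0 + 0 + 0 = 4 ≡ 0 (mod 2).
s = (1, 0, 1, 0)^T — this equals column 10 of H (binary 1010), so error is at position 10.
Correct: flip bit 10 of r = 110110101101000 to get c = 110110101001000.


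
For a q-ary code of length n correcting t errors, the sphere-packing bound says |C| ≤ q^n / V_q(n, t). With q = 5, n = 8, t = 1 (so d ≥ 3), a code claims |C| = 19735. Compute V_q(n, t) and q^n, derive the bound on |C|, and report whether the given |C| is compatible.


V_q(n, t) = 33, q^n = 390625, Hamming bound = 11837, |C| = 19735 > bound (violated).

Step 1: Compute V_q(n, t) = Σ_{j=0}^1 C(n, j) (q−1)^j.
  j = 0: C(8,0)·(4)^0 = 1·1 = 1.
  j = 1: C(8,1)·(4)^1 = 8·4 = 32.
  V_q(n, t) = 1 + 32 = 33.
Step 2: q^n = 5^8 = 390625.
Step 3: Hamming bound ⌊q^n / V_q(n,t)⌋ = ⌊390625/33⌋ = 11837.
Step 4: Compare |C| = 19735 to 11837: violated.
The claimed |C| lies above the Hamming bound, so no 5-ary code of length 8 with d ≥ 3 can have 19735 codewords.


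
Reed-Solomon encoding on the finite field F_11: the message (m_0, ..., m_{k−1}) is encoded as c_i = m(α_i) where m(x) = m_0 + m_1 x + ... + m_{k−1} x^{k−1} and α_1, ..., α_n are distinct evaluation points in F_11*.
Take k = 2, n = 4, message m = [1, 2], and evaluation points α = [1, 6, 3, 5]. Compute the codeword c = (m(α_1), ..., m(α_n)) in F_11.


c = [3, 2, 7, 0]

Message polynomial: m(x) = 1 + 2·x (mod 11).
For each evaluation point α_i, compute m(α_i) mod 11:
  α_1 = 1: Horner steps 2 → 3, so m(1) = 3.
  α_2 = 6: Horner steps 2 → 2, so m(6) = 2.
  α_3 = 3: Horner steps 2 → 7, so m(3) = 7.
  α_4 = 5: Horner steps 2 → 0, so m(5) = 0.
Codeword c = [3, 2, 7, 0] ∈ F_11^4.


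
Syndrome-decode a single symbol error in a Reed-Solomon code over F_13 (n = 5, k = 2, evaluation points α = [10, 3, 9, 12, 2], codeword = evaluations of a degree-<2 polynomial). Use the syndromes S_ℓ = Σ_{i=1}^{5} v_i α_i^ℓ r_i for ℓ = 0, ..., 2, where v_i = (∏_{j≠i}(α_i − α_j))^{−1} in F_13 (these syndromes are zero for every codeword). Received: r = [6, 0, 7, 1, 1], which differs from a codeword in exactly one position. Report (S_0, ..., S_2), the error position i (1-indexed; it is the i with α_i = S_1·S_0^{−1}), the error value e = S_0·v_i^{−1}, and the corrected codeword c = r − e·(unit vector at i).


S = (7, 6, 7), error at position 4, error magnitude e = 10, c = [6, 0, 7, 4, 1].

Step 1: column multipliers v_i = (∏_{j≠i}(α_i − α_j))^{−1} mod 13.
  i = 1 (α = 10): (10−3)(10−9)(10−12)(10−2) = 7·1·(−2)·8 = −112 ≡ 5, so v_1 = 5^{−1} = 8 (mod 13).
  i = 2 (α = 3): (3−10)(3−9)(3−12)(3−2) = (−7)·(−6)·(−9)·1 = −378 ≡ 12, so v_2 = 12^{−1} = 12 (mod 13).
  i = 3 (α = 9): (9−10)(9−3)(9−12)(9−2) = (−1)·6·(−3)·7 = 126 ≡ 9, so v_3 = 9^{−1} = 3 (mod 13).
  i = 4 (α = 12): (12−10)(12−3)(12−9)(12−2) = 2·9·3·10 = 540 ≡ 7, so v_4 = 7^{−1} = 2 (mod 13).
  i = 5 (α = 2): (2−10)(2−3)(2−9)(2−12) = (−8)·(−1)·(−7)·(−10) = 560 ≡ 1, so v_5 = 1^{−1} = 1 (mod 13).
  v = [8, 12, 3, 2, 1].
Step 2: syndromes of r = [6, 0, 7, 1, 1] (all sums mod 13).
  S_0 = Σ v_i r_i = 8·6 + 12·0 + 3·7 + 2·1 + 1·1 = 72 ≡ 7.
  S_1 = Σ v_i α_i r_i = 8·10·6 + 12·3·0 + 3·9·7 + 2·12·1 + 1·2·1 = 695 ≡ 6.
  α_i^2 mod 13 = [9, 9, 3, 1, 4].
  S_2 = Σ v_i α_i^2 r_i = 8·9·6 + 12·9·0 + 3·3·7 + 2·1·1 + 1·4·1 = 501 ≡ 7.
  S = (7, 6, 7) ≠ 0, so r is not a codeword (an error is present).
Step 3: locate the error. For a single error e at position i, S_ℓ = v_i·e·α_i^ℓ, so α_err = S_1/S_0.
  S_0^{−1} = 7^{−1} = 2 (mod 13), so α_err = 6·2 = 12 ≡ 12 = α_4. Error position i = 4.
  Consistency check: S_2/S_1 = 7·11 = 77 ≡ 12 = α_err ✓ (single-error assumption holds).
Step 4: error magnitude e = S_0/v_4 = S_0·∏_{j≠4}(α_4 − α_j) = 7·7 = 49 ≡ 10 (mod 13).
Step 5: correct position 4: c_4 = r_4 − e = 1 − 10 ≡ 4 (mod 13). Hence c = [6, 0, 7, 4, 1].
  Check: interpolating c through the α_i gives m(x) = 3 + 12·x (degree < 2) with m(α_i) = c_i for every i, so c is indeed a codeword.


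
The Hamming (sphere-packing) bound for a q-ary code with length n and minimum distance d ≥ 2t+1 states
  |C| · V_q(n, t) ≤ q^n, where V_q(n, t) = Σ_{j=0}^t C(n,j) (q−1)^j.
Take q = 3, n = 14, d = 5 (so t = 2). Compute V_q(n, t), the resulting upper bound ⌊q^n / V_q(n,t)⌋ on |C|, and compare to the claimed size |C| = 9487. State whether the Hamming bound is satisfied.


V_q(n, t) = 393, q^n = 4782969, Hamming bound = 12170, |C| = 9487 ≤ bound (satisfied).

Step 1: Compute V_q(n, t) = Σ_{j=0}^2 C(n, j) (q−1)^j.
  j = 0: C(14,0)·(2)^0 = 1·1 = 1.
  j = 1: C(14,1)·(2)^1 = 14·2 = 28.
  j = 2: C(14,2)·(2)^2 = 91·4 = 364.
  V_q(n, t) = 1 + 28 + 364 = 393.
Step 2: q^n = 3^14 = 4782969.
Step 3: Hamming bound ⌊q^n / V_q(n,t)⌋ = ⌊4782969/393⌋ = 12170.
Step 4: Compare |C| = 9487 to 12170: satisfied.
The claimed |C| lies below the Hamming bound.


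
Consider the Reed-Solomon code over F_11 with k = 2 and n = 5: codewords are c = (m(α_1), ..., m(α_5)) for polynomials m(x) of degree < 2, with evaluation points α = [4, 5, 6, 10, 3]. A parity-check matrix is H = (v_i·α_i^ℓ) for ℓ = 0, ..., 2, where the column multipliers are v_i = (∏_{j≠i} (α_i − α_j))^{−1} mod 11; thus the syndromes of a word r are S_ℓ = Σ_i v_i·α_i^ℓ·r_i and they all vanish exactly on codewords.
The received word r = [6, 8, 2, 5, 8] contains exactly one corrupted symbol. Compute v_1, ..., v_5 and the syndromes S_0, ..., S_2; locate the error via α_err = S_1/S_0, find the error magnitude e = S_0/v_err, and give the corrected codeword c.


S = (7, 2, 10), error at position 2, error magnitude e = 4, c = [6, 4, 2, 5, 8].

Step 1: column multipliers v_i = (∏_{j≠i}(α_i − α_j))^{−1} mod 11.
  i = 1 (α = 4): (4−5)(4−6)(4−10)(4−3) = (−1)·(−2)·(−6)·1 = −12 ≡ 10, so v_1 = 10^{−1} = 10 (mod 11).
  i = 2 (α = 5): (5−4)(5−6)(5−10)(5−3) = 1·(−1)·(−5)·2 = 10 ≡ 10, so v_2 = 10^{−1} = 10 (mod 11).
  i = 3 (α = 6): (6−4)(6−5)(6−10)(6−3) = 2·1·(−4)·3 = −24 ≡ 9, so v_3 = 9^{−1} = 5 (mod 11).
  i = 4 (α = 10): (10−4)(10−5)(10−6)(10−3) = 6·5·4·7 = 840 ≡ 4, so v_4 = 4^{−1} = 3 (mod 11).
  i = 5 (α = 3): (3−4)(3−5)(3−6)(3−10) = (−1)·(−2)·(−3)·(−7) = 42 ≡ 9, so v_5 = 9^{−1} = 5 (mod 11).
  v = [10, 10, 5, 3, 5].
Step 2: syndromes of r = [6, 8, 2, 5, 8] (all sums mod 11).
  S_0 = Σ v_i r_i = 10·6 + 10·8 + 5·2 + 3·5 + 5·8 = 205 ≡ 7.
  S_1 = Σ v_i α_i r_i = 10·4·6 + 10·5·8 + 5·6·2 + 3·10·5 + 5·3·8 = 970 ≡ 2.
  α_i^2 mod 11 = [5, 3, 3, 1, 9].
  S_2 = Σ v_i α_i^2 r_i = 10·5·6 + 10·3·8 + 5·3·2 + 3·1·5 + 5·9·8 = 945 ≡ 10.
  S = (7, 2, 10) ≠ 0, so r is not a codeword (an error is present).
Step 3: locate the error. For a single error e at position i, S_ℓ = v_i·e·α_i^ℓ, so α_err = S_1/S_0.
  S_0^{−1} = 7^{−1} = 8 (mod 11), so α_err = 2·8 = 16 ≡ 5 = α_2. Error position i = 2.
  Consistency check: S_2/S_1 = 10·6 = 60 ≡ 5 = α_err ✓ (single-error assumption holds).
Step 4: error magnitude e = S_0/v_2 = S_0·∏_{j≠2}(α_2 − α_j) = 7·10 = 70 ≡ 4 (mod 11).
Step 5: correct position 2: c_2 = r_2 − e = 8 − 4 ≡ 4 (mod 11). Hence c = [6, 4, 2, 5, 8].
  Check: interpolating c through the α_i gives m(x) = 3 + 9·x (degree < 2) with m(α_i) = c_i for every i, so c is indeed a codeword.


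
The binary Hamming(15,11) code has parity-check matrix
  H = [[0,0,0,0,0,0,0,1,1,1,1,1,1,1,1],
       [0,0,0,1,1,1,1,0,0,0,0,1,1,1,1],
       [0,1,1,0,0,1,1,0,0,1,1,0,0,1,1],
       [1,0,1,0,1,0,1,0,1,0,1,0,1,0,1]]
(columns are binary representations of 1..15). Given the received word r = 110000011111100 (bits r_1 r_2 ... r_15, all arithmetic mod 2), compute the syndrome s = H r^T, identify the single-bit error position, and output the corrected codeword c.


s = (0, 0, 1, 0)^T, error position = 2, corrected codeword c = 100000011111100

Compute s = H r^T mod 2 one row at a time:
  s_1 = 1 + 1 + 1 + 1 + 1 + 1 + 0 + 0 = 6 ≡ 0 (mod 2).
  s_2 = 0 + 0 + 0 + 0 + 1 + 1 + 0 + 0 = 2 ≡ 0 (mod 2).
  s_3 = 1 + 0 + 0 + 0 + 1 + 1 + 0 + 0 = 3 ≡ 1 (mod 2).
  s_4 = 1 + 0 + 0 + 0 + 1 + 1 + 1 + 0 = 4 ≡ 0 (mod 2).
s = (0, 0, 1, 0)^T — this equals column 2 of H (binary 0010), so error is at position 2.
Correct: flip bit 2 of r = 110000011111100 to get c = 100000011111100.


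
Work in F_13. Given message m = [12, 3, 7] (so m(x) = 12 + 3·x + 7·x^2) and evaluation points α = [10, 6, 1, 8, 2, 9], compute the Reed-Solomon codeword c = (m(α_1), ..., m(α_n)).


c = [1, 9, 9, 3, 7, 8]

Message polynomial: m(x) = 12 + 3·x + 7·x^2 (mod 13).
For each evaluation point α_i, compute m(α_i) mod 13:
  α_1 = 10: Horner steps 7 → 8 → 1, so m(10) = 1.
  α_2 = 6: Horner steps 7 → 6 → 9, so m(6) = 9.
  α_3 = 1: Horner steps 7 → 10 → 9, so m(1) = 9.
  α_4 = 8: Horner steps 7 → 7 → 3, so m(8) = 3.
  α_5 = 2: Horner steps 7 → 4 → 7, so m(2) = 7.
  α_6 = 9: Horner steps 7 → 1 → 8, so m(9) = 8.
Codeword c = [1, 9, 9, 3, 7, 8] ∈ F_13^6.


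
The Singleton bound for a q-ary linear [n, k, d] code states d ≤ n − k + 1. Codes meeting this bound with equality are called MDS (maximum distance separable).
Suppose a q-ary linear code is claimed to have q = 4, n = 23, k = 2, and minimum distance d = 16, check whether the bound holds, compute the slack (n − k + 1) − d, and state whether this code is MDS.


Singleton RHS = n − k + 1 = 22, slack = 6, bound satisfied, not MDS.

Singleton bound: d ≤ n − k + 1.
Here n = 23, k = 2, so n − k + 1 = 22.
Given d = 16, check d ≤ 22: YES.
Slack = (n − k + 1) − d = 6.
The code is NOT MDS (slack = 6 > 0).
Description: the claimed parameters are [23, 2, 16]_4; such a code would be non-MDS.


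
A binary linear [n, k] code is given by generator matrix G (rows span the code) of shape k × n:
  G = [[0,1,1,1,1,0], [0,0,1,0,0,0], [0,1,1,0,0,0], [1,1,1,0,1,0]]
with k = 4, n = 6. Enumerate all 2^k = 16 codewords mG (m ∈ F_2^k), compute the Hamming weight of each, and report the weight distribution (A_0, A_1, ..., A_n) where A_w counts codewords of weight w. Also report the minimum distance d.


Weight distribution: A_0 = 1, A_1 = 2, A_2 = 4, A_3 = 6, A_4 = 3. Minimum distance d = 1.

Enumerate all 2^4 = 16 messages m ∈ F_2^4.
For each, compute codeword c = mG in F_2^6, then tally its weight.
  m = 0000 → c = 000000, weight = 0.
  m = 1000 → c = 011110, weight = 4.
  m = 0100 → c = 001000, weight = 1.
  m = 1100 → c = 010110, weight = 3.
  m = 0010 → c = 011000, weight = 2.
  m = 1010 → c = 000110, weight = 2.
  m = 0110 → c = 010000, weight = 1.
  m = 1110 → c = 001110, weight = 3.
  m = 0001 → c = 111010, weight = 4.
  m = 1001 → c = 100100, weight = 2.
  m = 0101 → c = 110010, weight = 3.
  m = 1101 → c = 101100, weight = 3.
  m = 0011 → c = 100010, weight = 2.
  m = 1011 → c = 111100, weight = 4.
  m = 0111 → c = 101010, weight = 3.
  m = 1111 → c = 110100, weight = 3.
Tally weights:
  weight 0: 1 codewords.
  weight 1: 2 codewords.
  weight 2: 4 codewords.
  weight 3: 6 codewords.
  weight 4: 3 codewords.
Minimum distance d = smallest w > 0 with A_w > 0 = 1.
Sanity: Σ A_w = 16 = 2^4 = 16 ✓.


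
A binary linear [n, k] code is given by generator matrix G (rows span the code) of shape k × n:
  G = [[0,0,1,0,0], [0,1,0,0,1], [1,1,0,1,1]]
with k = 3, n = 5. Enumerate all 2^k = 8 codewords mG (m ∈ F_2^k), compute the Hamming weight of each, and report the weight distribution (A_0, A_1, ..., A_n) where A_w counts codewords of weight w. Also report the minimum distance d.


Weight distribution: A_0 = 1, A_1 = 1, A_2 = 2, A_3 = 2, A_4 = 1, A_5 = 1. Minimum distance d = 1.

Enumerate all 2^3 = 8 messages m ∈ F_2^3.
For each, compute codeword c = mG in F_2^5, then tally its weight.
  m = 000 → c = 00000, weight = 0.
  m = 100 → c = 00100, weight = 1.
  m = 010 → c = 01001, weight = 2.
  m = 110 → c = 01101, weight = 3.
  m = 001 → c = 11011, weight = 4.
  m = 101 → c = 11111, weight = 5.
  m = 011 → c = 10010, weight = 2.
  m = 111 → c = 10110, weight = 3.
Tally weights:
  weight 0: 1 codewords.
  weight 1: 1 codewords.
  weight 2: 2 codewords.
  weight 3: 2 codewords.
  weight 4: 1 codewords.
  weight 5: 1 codewords.
Minimum distance d = smallest w > 0 with A_w > 0 = 1.
Sanity: Σ A_w = 8 = 2^3 = 8 ✓.


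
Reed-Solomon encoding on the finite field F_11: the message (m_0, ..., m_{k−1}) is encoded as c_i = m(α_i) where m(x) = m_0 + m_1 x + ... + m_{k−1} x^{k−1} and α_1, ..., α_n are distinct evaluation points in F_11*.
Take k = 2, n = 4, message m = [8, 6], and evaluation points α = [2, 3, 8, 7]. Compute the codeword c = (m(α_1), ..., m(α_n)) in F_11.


c = [9, 4, 1, 6]

Message polynomial: m(x) = 8 + 6·x (mod 11).
For each evaluation point α_i, compute m(α_i) mod 11:
  α_1 = 2: Horner steps 6 → 9, so m(2) = 9.
  α_2 = 3: Horner steps 6 → 4, so m(3) = 4.
  α_3 = 8: Horner steps 6 → 1, so m(8) = 1.
  α_4 = 7: Horner steps 6 → 6, so m(7) = 6.
Codeword c = [9, 4, 1, 6] ∈ F_11^4.


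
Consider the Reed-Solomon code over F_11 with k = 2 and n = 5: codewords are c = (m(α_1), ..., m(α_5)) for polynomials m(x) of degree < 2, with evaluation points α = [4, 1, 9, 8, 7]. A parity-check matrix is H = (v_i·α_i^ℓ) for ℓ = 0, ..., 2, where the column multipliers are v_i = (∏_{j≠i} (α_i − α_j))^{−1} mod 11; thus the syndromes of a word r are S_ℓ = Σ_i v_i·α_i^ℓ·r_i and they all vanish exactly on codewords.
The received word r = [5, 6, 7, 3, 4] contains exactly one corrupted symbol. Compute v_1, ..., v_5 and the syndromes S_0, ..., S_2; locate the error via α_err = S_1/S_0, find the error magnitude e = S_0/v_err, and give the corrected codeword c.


S = (5, 7, 1), error at position 4, error magnitude e = 3, c = [5, 6, 7, 0, 4].

Step 1: column multipliers v_i = (∏_{j≠i}(α_i − α_j))^{−1} mod 11.
  i = 1 (α = 4): (4−1)(4−9)(4−8)(4−7) = 3·(−5)·(−4)·(−3) = −180 ≡ 7, so v_1 = 7^{−1} = 8 (mod 11).
  i = 2 (α = 1): (1−4)(1−9)(1−8)(1−7) = (−3)·(−8)·(−7)·(−6) = 1008 ≡ 7, so v_2 = 7^{−1} = 8 (mod 11).
  i = 3 (α = 9): (9−4)(9−1)(9−8)(9−7) = 5·8·1·2 = 80 ≡ 3, so v_3 = 3^{−1} = 4 (mod 11).
  i = 4 (α = 8): (8−4)(8−1)(8−9)(8−7) = 4·7·(−1)·1 = −28 ≡ 5, so v_4 = 5^{−1} = 9 (mod 11).
  i = 5 (α = 7): (7−4)(7−1)(7−9)(7−8) = 3·6·(−2)·(−1) = 36 ≡ 3, so v_5 = 3^{−1} = 4 (mod 11).
  v = [8, 8, 4, 9, 4].
Step 2: syndromes of r = [5, 6, 7, 3, 4] (all sums mod 11).
  S_0 = Σ v_i r_i = 8·5 + 8·6 + 4·7 + 9·3 + 4·4 = 159 ≡ 5.
  S_1 = Σ v_i α_i r_i = 8·4·5 + 8·1·6 + 4·9·7 + 9·8·3 + 4·7·4 = 788 ≡ 7.
  α_i^2 mod 11 = [5, 1, 4, 9, 5].
  S_2 = Σ v_i α_i^2 r_i = 8·5·5 + 8·1·6 + 4·4·7 + 9·9·3 + 4·5·4 = 683 ≡ 1.
  S = (5, 7, 1) ≠ 0, so r is not a codeword (an error is present).
Step 3: locate the error. For a single error e at position i, S_ℓ = v_i·e·α_i^ℓ, so α_err = S_1/S_0.
  S_0^{−1} = 5^{−1} = 9 (mod 11), so α_err = 7·9 = 63 ≡ 8 = α_4. Error position i = 4.
  Consistency check: S_2/S_1 = 1·8 = 8 ≡ 8 = α_err ✓ (single-error assumption holds).
Step 4: error magnitude e = S_0/v_4 = S_0·∏_{j≠4}(α_4 − α_j) = 5·5 = 25 ≡ 3 (mod 11).
Step 5: correct position 4: c_4 = r_4 − e = 3 − 3 ≡ 0 (mod 11). Hence c = [5, 6, 7, 0, 4].
  Check: interpolating c through the α_i gives m(x) = 10 + 7·x (degree < 2) with m(α_i) = c_i for every i, so c is indeed a codeword.
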